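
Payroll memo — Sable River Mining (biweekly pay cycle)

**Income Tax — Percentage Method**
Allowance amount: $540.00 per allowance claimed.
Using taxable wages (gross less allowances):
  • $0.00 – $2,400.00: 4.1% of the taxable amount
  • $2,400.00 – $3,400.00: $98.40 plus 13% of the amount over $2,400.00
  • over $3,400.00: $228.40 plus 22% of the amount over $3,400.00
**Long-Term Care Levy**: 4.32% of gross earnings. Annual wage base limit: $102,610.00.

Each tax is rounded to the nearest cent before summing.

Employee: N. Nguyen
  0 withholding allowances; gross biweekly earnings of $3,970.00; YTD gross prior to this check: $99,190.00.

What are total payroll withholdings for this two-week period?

$501.54

Income Tax: taxable = $3,970.00
  $228.40 + 22% × ($3,970.00 − $3,400.00) = $228.40 + 22% × $570.00 = $353.80
Long-Term Care Levy: cap $102,610.00 − YTD $99,190.00 = $3,420.00 subject; 4.32% × $3,420.00 = $147.74
Total: $353.80 + $147.74 = $501.54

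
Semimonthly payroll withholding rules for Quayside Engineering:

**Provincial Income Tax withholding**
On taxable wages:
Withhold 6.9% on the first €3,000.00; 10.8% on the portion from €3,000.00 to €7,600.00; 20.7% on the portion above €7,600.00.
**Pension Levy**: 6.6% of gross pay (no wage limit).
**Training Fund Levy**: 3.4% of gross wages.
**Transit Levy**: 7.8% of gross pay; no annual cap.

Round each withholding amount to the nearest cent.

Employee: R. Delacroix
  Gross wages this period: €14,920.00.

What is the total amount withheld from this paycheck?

€4,874.80

Provincial Income Tax: taxable = €14,920.00
  €703.80 + 20.7% × (€14,920.00 − €7,600.00) = €703.80 + 20.7% × €7,320.00 = €2,219.04
Pension Levy: 6.6% × €14,920.00 = €984.72
Training Fund Levy: 3.4% × €14,920.00 = €507.28
Transit Levy: 7.8% × €14,920.00 = €1,163.76
Total: €2,219.04 + €984.72 + €507.28 + €1,163.76 = €4,874.80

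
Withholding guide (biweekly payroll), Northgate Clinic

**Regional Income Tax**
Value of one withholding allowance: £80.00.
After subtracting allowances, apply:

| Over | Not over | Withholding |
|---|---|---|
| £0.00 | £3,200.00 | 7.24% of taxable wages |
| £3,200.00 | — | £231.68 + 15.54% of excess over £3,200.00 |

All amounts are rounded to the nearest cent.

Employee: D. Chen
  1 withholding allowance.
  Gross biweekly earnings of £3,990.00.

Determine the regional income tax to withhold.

£342.01

Regional Income Tax: taxable = £3,990.00 − 1×£80.00 = £3,910.00
  £231.68 + 15.54% × (£3,910.00 − £3,200.00) = £231.68 + 15.54% × £710.00 = £342.01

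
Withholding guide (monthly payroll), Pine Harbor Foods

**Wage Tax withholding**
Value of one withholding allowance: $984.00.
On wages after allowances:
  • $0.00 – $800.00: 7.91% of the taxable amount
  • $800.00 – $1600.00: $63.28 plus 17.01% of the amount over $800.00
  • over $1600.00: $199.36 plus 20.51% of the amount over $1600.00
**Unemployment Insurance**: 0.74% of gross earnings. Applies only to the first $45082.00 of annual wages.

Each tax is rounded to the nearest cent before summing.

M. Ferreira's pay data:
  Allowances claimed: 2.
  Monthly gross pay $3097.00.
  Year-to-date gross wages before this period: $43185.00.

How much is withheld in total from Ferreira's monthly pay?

Wage Tax: taxable = $3097.00 − 2×$984.00 = $1129.00
  $63.28 + 17.01% × ($1129.00 − $800.00) = $63.28 + 17.01% × $329.00 = $119.24
Unemployment Insurance: cap $45082.00 − YTD $43185.00 = $1897.00 subject; 0.74% × $1897.00 = $14.04
Total: $119.24 + $14.04 = $133.28

$133.28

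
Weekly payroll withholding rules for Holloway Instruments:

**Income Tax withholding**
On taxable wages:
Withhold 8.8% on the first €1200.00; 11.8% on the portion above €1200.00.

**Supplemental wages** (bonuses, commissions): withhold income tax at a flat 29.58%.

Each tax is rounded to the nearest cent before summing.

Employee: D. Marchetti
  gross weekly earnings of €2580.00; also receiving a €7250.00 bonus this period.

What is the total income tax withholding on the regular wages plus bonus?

€2412.99

Income Tax: taxable = €2580.00
  €105.60 + 11.8% × (€2580.00 − €1200.00) = €105.60 + 11.8% × €1380.00 = €268.44
Supplemental (29.58% flat on bonus): 29.58% × €7250.00 = €2144.55
Total income tax: €268.44 + €2144.55 = €2412.99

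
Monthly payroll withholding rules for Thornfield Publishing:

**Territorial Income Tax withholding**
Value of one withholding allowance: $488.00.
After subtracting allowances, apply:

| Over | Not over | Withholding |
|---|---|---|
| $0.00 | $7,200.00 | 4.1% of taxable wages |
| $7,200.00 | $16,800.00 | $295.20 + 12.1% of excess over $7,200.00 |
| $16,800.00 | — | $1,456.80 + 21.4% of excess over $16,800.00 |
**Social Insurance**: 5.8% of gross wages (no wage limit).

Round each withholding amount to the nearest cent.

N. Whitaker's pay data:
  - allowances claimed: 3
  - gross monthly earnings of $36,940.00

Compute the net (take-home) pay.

Territorial Income Tax: taxable = $36,940.00 − 3×$488.00 = $35,476.00
  $1,456.80 + 21.4% × ($35,476.00 − $16,800.00) = $1,456.80 + 21.4% × $18,676.00 = $5,453.46
Social Insurance: 5.8% × $36,940.00 = $2,142.52
Total withheld: $5,453.46 + $2,142.52 = $7,595.98
Net pay: $36,940.00 − $7,595.98 = $29,344.02

$29,344.02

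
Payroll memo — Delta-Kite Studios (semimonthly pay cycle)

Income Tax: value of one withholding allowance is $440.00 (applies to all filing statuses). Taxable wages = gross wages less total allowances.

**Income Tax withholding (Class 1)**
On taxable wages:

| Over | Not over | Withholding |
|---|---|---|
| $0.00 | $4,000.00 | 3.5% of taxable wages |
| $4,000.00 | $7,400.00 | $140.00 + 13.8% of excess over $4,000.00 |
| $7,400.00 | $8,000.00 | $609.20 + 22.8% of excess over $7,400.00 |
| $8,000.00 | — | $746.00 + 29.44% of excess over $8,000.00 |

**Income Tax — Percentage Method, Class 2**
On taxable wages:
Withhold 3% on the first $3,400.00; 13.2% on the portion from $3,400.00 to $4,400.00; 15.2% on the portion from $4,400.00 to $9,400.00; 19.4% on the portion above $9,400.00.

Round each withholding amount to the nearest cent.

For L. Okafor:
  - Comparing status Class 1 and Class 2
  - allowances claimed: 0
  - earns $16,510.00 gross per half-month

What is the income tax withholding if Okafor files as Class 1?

Income Tax (Class 1): taxable = $16,510.00
  $746.00 + 29.44% × ($16,510.00 − $8,000.00) = $746.00 + 29.44% × $8,510.00 = $3,251.34

$3,251.34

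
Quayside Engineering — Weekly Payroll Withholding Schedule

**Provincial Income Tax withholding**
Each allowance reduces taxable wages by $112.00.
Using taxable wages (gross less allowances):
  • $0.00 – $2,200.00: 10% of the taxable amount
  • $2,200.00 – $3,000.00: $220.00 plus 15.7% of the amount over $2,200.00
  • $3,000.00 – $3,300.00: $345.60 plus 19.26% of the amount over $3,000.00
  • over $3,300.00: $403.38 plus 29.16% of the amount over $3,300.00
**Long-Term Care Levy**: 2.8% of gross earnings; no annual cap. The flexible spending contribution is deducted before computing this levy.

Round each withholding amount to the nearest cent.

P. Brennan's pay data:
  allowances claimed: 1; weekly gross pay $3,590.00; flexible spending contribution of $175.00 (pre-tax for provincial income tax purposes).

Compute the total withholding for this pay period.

Provincial Income Tax: taxable = $3,590.00 − $175.00 − 1×$112.00 = $3,303.00
  $403.38 + 29.16% × ($3,303.00 − $3,300.00) = $403.38 + 29.16% × $3.00 = $404.25
Long-Term Care Levy: 2.8% × $3,415.00 = $95.62
Total: $404.25 + $95.62 = $499.87

$499.87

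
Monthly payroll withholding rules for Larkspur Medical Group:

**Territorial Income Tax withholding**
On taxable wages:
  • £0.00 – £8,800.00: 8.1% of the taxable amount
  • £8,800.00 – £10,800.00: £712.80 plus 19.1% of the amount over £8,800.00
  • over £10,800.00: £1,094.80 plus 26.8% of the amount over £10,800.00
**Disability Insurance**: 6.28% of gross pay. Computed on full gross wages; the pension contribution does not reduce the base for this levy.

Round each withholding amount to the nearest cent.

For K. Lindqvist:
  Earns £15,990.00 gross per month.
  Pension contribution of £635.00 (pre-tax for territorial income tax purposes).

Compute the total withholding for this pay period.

£3,319.71

Territorial Income Tax: taxable = £15,990.00 − £635.00 = £15,355.00
  £1,094.80 + 26.8% × (£15,355.00 − £10,800.00) = £1,094.80 + 26.8% × £4,555.00 = £2,315.54
Disability Insurance: 6.28% × £15,990.00 = £1,004.17
Total: £2,315.54 + £1,004.17 = £3,319.71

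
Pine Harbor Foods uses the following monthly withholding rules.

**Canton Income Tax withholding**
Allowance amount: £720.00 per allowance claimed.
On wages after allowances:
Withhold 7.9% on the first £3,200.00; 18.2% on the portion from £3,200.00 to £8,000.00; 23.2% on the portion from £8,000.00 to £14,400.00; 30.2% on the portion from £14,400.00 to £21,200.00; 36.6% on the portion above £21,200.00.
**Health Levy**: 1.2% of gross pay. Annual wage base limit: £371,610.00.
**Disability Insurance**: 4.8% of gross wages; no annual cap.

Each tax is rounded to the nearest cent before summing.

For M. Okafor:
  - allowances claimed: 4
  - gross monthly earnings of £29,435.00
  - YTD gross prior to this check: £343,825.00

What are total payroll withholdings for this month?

£8,371.03

Canton Income Tax: taxable = £29,435.00 − 4×£720.00 = £26,555.00
  £4,664.80 + 36.6% × (£26,555.00 − £21,200.00) = £4,664.80 + 36.6% × £5,355.00 = £6,624.73
Health Levy: cap £371,610.00 − YTD £343,825.00 = £27,785.00 subject; 1.2% × £27,785.00 = £333.42
Disability Insurance: 4.8% × £29,435.00 = £1,412.88
Total: £6,624.73 + £333.42 + £1,412.88 = £8,371.03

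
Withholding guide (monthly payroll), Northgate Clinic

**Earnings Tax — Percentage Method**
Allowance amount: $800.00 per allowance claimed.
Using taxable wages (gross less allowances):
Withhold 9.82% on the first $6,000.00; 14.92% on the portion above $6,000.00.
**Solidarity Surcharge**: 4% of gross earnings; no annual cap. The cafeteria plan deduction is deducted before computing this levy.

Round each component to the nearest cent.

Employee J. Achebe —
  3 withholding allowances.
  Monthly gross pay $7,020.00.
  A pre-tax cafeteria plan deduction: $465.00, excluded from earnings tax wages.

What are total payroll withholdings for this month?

Earnings Tax: taxable = $7,020.00 − $465.00 − 3×$800.00 = $4,155.00
  9.82% × $4,155.00 = $408.02
Solidarity Surcharge: 4% × $6,555.00 = $262.20
Total: $408.02 + $262.20 = $670.22

$670.22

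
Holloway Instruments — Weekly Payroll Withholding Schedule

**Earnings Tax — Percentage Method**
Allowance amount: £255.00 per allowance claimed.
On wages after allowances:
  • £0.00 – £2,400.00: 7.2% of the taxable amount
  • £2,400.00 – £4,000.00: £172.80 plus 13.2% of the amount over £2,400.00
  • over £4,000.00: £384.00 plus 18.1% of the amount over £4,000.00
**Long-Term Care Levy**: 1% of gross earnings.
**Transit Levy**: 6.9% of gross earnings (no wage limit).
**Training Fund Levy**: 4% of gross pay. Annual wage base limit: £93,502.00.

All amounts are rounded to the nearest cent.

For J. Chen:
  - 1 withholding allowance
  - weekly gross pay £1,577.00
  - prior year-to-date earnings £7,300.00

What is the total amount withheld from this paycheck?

Earnings Tax: taxable = £1,577.00 − 1×£255.00 = £1,322.00
  7.2% × £1,322.00 = £95.18
Long-Term Care Levy: 1% × £1,577.00 = £15.77
Transit Levy: 6.9% × £1,577.00 = £108.81
Training Fund Levy: 4% × £1,577.00 = £63.08
Total: £95.18 + £15.77 + £108.81 + £63.08 = £282.84

£282.84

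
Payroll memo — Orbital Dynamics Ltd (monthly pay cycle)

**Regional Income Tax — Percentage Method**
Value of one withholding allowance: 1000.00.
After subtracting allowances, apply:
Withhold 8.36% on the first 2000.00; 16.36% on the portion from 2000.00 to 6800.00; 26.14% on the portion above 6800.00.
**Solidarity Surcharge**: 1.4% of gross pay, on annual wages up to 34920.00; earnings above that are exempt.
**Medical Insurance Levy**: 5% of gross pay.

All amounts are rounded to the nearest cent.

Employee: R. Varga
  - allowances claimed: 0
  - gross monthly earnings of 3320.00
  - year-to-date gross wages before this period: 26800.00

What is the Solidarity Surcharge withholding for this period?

Solidarity Surcharge: 1.4% × 3320.00 = 46.48

46.48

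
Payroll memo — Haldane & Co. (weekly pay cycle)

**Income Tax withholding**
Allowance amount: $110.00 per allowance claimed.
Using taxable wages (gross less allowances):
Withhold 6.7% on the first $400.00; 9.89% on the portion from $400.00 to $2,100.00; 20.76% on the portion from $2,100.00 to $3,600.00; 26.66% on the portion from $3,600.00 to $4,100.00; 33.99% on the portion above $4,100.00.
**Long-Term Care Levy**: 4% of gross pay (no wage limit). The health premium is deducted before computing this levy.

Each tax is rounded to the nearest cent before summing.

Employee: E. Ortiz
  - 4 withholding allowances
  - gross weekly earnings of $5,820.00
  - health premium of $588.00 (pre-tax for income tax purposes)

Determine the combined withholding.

Income Tax: taxable = $5,820.00 − $588.00 − 4×$110.00 = $4,792.00
  $639.63 + 33.99% × ($4,792.00 − $4,100.00) = $639.63 + 33.99% × $692.00 = $874.84
Long-Term Care Levy: 4% × $5,232.00 = $209.28
Total: $874.84 + $209.28 = $1,084.12

$1,084.12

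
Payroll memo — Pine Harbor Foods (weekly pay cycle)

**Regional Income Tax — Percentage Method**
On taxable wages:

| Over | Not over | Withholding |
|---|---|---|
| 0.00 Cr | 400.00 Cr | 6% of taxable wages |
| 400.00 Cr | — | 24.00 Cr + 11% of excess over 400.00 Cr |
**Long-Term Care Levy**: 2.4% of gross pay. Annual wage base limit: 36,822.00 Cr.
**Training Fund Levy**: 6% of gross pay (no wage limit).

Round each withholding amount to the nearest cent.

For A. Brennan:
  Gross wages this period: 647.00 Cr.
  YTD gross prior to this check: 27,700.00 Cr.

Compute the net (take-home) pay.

Regional Income Tax: taxable = 647.00 Cr
  24.00 Cr + 11% × (647.00 Cr − 400.00 Cr) = 24.00 Cr + 11% × 247.00 Cr = 51.17 Cr
Long-Term Care Levy: 2.4% × 647.00 Cr = 15.53 Cr
Training Fund Levy: 6% × 647.00 Cr = 38.82 Cr
Total withheld: 51.17 Cr + 15.53 Cr + 38.82 Cr = 105.52 Cr
Net pay: 647.00 Cr − 105.52 Cr = 541.48 Cr

541.48 Cr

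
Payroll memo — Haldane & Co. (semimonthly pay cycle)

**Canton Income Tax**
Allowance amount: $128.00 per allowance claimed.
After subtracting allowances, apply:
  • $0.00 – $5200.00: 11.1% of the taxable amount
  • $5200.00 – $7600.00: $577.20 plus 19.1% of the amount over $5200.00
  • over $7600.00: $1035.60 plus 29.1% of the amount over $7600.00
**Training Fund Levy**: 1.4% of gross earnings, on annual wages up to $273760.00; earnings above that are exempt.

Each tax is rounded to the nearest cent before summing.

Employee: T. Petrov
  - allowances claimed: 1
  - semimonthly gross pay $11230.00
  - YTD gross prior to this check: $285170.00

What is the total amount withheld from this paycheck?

$2054.68

Canton Income Tax: taxable = $11230.00 − 1×$128.00 = $11102.00
  $1035.60 + 29.1% × ($11102.00 − $7600.00) = $1035.60 + 29.1% × $3502.00 = $2054.68
Training Fund Levy: YTD $285170.00 ≥ cap $273760.00 → $0.00
Total: $2054.68 + $0.00 = $2054.68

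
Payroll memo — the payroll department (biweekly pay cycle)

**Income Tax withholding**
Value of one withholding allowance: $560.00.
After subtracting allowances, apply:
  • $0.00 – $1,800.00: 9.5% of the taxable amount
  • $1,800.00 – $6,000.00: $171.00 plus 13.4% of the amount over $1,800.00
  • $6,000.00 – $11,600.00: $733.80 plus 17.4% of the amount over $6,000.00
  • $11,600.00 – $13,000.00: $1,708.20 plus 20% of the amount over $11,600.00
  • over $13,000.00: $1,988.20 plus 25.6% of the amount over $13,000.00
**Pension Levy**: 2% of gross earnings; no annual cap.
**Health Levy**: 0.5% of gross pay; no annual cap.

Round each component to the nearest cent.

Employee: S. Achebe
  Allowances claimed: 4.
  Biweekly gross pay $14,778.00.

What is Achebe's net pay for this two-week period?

Income Tax: taxable = $14,778.00 − 4×$560.00 = $12,538.00
  $1,708.20 + 20% × ($12,538.00 − $11,600.00) = $1,708.20 + 20% × $938.00 = $1,895.80
Pension Levy: 2% × $14,778.00 = $295.56
Health Levy: 0.5% × $14,778.00 = $73.89
Total withheld: $1,895.80 + $295.56 + $73.89 = $2,265.25
Net pay: $14,778.00 − $2,265.25 = $12,512.75

$12,512.75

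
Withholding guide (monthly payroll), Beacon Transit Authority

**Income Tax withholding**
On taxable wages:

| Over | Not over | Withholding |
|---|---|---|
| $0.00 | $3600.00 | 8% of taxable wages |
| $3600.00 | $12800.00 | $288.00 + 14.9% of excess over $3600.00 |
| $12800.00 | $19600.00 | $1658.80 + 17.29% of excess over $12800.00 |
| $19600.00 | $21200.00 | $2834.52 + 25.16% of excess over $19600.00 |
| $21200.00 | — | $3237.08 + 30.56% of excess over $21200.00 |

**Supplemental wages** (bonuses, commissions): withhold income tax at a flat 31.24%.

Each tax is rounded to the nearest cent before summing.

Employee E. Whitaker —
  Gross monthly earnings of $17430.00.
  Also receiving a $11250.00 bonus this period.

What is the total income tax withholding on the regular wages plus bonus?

Income Tax: taxable = $17430.00
  $1658.80 + 17.29% × ($17430.00 − $12800.00) = $1658.80 + 17.29% × $4630.00 = $2459.33
Supplemental (31.24% flat on bonus): 31.24% × $11250.00 = $3514.50
Total income tax: $2459.33 + $3514.50 = $5973.83

$5973.83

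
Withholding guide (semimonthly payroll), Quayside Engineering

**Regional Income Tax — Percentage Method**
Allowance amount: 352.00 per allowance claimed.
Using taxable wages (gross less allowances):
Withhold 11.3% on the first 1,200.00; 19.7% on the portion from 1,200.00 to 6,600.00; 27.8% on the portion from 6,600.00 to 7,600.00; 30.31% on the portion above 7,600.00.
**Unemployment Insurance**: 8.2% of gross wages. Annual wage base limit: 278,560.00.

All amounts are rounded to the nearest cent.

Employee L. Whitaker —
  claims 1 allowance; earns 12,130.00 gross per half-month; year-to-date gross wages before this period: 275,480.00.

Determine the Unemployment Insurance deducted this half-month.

252.56

Unemployment Insurance: cap 278,560.00 − YTD 275,480.00 = 3,080.00 subject; 8.2% × 3,080.00 = 252.56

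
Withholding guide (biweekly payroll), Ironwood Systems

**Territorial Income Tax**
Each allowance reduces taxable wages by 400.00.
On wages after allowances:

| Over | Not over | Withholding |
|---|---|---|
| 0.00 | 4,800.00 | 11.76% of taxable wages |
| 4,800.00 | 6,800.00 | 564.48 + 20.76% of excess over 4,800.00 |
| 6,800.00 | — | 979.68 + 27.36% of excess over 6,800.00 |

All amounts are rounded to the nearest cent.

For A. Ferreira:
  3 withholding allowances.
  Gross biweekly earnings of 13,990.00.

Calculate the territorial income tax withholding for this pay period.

2,618.54

Territorial Income Tax: taxable = 13,990.00 − 3×400.00 = 12,790.00
  979.68 + 27.36% × (12,790.00 − 6,800.00) = 979.68 + 27.36% × 5,990.00 = 2,618.54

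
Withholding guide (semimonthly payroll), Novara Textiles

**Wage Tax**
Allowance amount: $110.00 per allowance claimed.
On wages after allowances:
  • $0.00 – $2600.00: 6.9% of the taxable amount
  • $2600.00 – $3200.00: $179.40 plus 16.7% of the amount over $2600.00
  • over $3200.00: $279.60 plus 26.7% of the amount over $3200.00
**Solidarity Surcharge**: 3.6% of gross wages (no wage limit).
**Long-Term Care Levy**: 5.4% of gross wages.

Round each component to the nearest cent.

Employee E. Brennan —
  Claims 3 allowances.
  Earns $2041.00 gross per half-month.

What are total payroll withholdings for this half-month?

$301.75

Wage Tax: taxable = $2041.00 − 3×$110.00 = $1711.00
  6.9% × $1711.00 = $118.06
Solidarity Surcharge: 3.6% × $2041.00 = $73.48
Long-Term Care Levy: 5.4% × $2041.00 = $110.21
Total: $118.06 + $73.48 + $110.21 = $301.75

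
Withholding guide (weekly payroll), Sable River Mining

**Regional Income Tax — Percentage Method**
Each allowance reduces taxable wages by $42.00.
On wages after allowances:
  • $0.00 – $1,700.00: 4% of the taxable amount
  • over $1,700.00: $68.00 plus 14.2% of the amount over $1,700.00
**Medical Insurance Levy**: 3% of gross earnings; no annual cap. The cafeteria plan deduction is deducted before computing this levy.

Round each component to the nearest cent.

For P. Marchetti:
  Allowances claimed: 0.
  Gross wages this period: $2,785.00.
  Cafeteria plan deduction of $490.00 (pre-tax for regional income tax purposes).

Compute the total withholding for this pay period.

Regional Income Tax: taxable = $2,785.00 − $490.00 = $2,295.00
  $68.00 + 14.2% × ($2,295.00 − $1,700.00) = $68.00 + 14.2% × $595.00 = $152.49
Medical Insurance Levy: 3% × $2,295.00 = $68.85
Total: $152.49 + $68.85 = $221.34

$221.34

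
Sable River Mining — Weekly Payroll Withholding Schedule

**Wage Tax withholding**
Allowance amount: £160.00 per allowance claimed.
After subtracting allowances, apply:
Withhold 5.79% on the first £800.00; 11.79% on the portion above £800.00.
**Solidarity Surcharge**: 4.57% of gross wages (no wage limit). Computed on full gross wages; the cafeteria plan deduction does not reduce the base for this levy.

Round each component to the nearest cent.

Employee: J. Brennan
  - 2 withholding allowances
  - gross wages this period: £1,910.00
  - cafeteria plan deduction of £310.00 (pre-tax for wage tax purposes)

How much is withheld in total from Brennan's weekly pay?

£190.20

Wage Tax: taxable = £1,910.00 − £310.00 − 2×£160.00 = £1,280.00
  £46.32 + 11.79% × (£1,280.00 − £800.00) = £46.32 + 11.79% × £480.00 = £102.91
Solidarity Surcharge: 4.57% × £1,910.00 = £87.29
Total: £102.91 + £87.29 = £190.20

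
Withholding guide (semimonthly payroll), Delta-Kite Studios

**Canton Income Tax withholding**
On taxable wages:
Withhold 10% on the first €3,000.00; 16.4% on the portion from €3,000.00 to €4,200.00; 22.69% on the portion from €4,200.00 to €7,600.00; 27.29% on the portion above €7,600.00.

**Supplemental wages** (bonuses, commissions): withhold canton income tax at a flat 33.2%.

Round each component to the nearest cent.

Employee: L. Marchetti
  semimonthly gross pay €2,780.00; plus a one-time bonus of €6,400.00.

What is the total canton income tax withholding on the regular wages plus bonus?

€2,402.80

Canton Income Tax: taxable = €2,780.00
  10% × €2,780.00 = €278.00
Supplemental (33.2% flat on bonus): 33.2% × €6,400.00 = €2,124.80
Total canton income tax: €278.00 + €2,124.80 = €2,402.80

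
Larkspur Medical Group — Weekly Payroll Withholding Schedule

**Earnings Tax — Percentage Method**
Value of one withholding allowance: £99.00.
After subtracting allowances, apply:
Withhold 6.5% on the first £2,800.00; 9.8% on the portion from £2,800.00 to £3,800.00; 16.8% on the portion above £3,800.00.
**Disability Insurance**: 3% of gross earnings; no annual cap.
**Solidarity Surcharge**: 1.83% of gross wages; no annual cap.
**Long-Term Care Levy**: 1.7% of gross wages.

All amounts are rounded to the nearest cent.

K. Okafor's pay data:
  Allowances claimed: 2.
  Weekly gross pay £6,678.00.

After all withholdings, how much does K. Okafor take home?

Earnings Tax: taxable = £6,678.00 − 2×£99.00 = £6,480.00
  £280.00 + 16.8% × (£6,480.00 − £3,800.00) = £280.00 + 16.8% × £2,680.00 = £730.24
Disability Insurance: 3% × £6,678.00 = £200.34
Solidarity Surcharge: 1.83% × £6,678.00 = £122.21
Long-Term Care Levy: 1.7% × £6,678.00 = £113.53
Total withheld: £730.24 + £200.34 + £122.21 + £113.53 = £1,166.32
Net pay: £6,678.00 − £1,166.32 = £5,511.68

£5,511.68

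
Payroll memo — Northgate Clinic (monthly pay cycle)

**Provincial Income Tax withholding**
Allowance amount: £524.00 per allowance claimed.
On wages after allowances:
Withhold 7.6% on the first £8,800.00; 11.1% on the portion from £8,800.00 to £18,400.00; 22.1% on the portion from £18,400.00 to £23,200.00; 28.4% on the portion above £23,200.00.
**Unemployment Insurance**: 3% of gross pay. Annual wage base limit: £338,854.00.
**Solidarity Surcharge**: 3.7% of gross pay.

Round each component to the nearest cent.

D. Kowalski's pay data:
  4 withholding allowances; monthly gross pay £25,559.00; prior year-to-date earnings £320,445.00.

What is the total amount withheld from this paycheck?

£4,367.84

Provincial Income Tax: taxable = £25,559.00 − 4×£524.00 = £23,463.00
  £2,795.20 + 28.4% × (£23,463.00 − £23,200.00) = £2,795.20 + 28.4% × £263.00 = £2,869.89
Unemployment Insurance: cap £338,854.00 − YTD £320,445.00 = £18,409.00 subject; 3% × £18,409.00 = £552.27
Solidarity Surcharge: 3.7% × £25,559.00 = £945.68
Total: £2,869.89 + £552.27 + £945.68 = £4,367.84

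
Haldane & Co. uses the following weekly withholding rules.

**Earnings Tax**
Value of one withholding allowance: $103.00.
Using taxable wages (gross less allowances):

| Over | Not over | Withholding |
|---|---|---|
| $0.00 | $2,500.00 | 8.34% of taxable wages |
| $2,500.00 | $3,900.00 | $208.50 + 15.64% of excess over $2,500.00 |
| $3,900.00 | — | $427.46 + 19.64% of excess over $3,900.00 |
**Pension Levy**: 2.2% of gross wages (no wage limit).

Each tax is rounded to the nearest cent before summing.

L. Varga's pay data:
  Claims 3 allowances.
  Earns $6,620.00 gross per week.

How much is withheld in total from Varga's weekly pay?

$1,046.62

Earnings Tax: taxable = $6,620.00 − 3×$103.00 = $6,311.00
  $427.46 + 19.64% × ($6,311.00 − $3,900.00) = $427.46 + 19.64% × $2,411.00 = $900.98
Pension Levy: 2.2% × $6,620.00 = $145.64
Total: $900.98 + $145.64 = $1,046.62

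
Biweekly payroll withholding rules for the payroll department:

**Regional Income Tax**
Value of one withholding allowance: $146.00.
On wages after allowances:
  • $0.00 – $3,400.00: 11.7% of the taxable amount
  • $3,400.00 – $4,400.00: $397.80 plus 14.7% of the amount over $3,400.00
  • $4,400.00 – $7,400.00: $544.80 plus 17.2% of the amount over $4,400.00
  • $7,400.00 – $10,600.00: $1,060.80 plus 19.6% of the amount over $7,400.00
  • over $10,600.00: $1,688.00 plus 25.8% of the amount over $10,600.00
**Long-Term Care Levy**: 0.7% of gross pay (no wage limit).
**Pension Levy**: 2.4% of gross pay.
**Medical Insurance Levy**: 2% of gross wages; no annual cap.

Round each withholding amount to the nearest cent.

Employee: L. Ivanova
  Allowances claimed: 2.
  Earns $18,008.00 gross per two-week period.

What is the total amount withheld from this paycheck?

Regional Income Tax: taxable = $18,008.00 − 2×$146.00 = $17,716.00
  $1,688.00 + 25.8% × ($17,716.00 − $10,600.00) = $1,688.00 + 25.8% × $7,116.00 = $3,523.93
Long-Term Care Levy: 0.7% × $18,008.00 = $126.06
Pension Levy: 2.4% × $18,008.00 = $432.19
Medical Insurance Levy: 2% × $18,008.00 = $360.16
Total: $3,523.93 + $126.06 + $432.19 + $360.16 = $4,442.34

$4,442.34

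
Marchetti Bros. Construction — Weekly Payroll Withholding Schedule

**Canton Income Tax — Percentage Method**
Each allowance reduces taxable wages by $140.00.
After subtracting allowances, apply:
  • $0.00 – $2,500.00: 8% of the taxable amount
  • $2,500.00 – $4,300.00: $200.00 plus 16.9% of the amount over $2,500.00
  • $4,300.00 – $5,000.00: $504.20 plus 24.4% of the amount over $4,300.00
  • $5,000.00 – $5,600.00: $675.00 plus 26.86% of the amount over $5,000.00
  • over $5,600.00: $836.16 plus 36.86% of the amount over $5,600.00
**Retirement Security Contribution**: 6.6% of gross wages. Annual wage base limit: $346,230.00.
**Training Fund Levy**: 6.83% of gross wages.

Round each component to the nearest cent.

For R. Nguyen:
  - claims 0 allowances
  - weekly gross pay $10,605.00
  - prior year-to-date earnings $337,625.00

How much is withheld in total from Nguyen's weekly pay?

$3,973.25

Canton Income Tax: taxable = $10,605.00
  $836.16 + 36.86% × ($10,605.00 − $5,600.00) = $836.16 + 36.86% × $5,005.00 = $2,681.00
Retirement Security Contribution: cap $346,230.00 − YTD $337,625.00 = $8,605.00 subject; 6.6% × $8,605.00 = $567.93
Training Fund Levy: 6.83% × $10,605.00 = $724.32
Total: $2,681.00 + $567.93 + $724.32 = $3,973.25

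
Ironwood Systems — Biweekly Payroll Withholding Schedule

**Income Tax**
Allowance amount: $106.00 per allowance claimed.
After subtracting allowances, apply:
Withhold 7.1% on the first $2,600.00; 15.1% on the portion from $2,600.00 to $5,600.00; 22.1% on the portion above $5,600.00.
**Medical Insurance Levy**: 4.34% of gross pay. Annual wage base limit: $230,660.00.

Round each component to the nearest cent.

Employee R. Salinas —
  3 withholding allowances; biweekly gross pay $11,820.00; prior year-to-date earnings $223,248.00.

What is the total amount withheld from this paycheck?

Income Tax: taxable = $11,820.00 − 3×$106.00 = $11,502.00
  $637.60 + 22.1% × ($11,502.00 − $5,600.00) = $637.60 + 22.1% × $5,902.00 = $1,941.94
Medical Insurance Levy: cap $230,660.00 − YTD $223,248.00 = $7,412.00 subject; 4.34% × $7,412.00 = $321.68
Total: $1,941.94 + $321.68 = $2,263.62

$2,263.62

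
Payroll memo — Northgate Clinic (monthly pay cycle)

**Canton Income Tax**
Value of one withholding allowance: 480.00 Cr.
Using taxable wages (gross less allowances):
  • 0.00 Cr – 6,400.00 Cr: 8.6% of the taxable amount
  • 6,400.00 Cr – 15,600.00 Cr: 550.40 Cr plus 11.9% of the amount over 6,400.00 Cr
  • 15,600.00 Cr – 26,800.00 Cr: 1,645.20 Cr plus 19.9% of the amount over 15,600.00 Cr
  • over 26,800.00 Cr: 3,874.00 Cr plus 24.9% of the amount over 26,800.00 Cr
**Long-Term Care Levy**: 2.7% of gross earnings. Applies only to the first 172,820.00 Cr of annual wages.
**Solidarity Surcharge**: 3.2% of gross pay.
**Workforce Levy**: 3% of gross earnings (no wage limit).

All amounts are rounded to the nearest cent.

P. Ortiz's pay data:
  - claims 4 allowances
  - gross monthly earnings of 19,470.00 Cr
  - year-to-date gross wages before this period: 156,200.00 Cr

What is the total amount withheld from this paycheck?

3,689.13 Cr

Canton Income Tax: taxable = 19,470.00 Cr − 4×480.00 Cr = 17,550.00 Cr
  1,645.20 Cr + 19.9% × (17,550.00 Cr − 15,600.00 Cr) = 1,645.20 Cr + 19.9% × 1,950.00 Cr = 2,033.25 Cr
Long-Term Care Levy: cap 172,820.00 Cr − YTD 156,200.00 Cr = 16,620.00 Cr subject; 2.7% × 16,620.00 Cr = 448.74 Cr
Solidarity Surcharge: 3.2% × 19,470.00 Cr = 623.04 Cr
Workforce Levy: 3% × 19,470.00 Cr = 584.10 Cr
Total: 2,033.25 Cr + 448.74 Cr + 623.04 Cr + 584.10 Cr = 3,689.13 Cr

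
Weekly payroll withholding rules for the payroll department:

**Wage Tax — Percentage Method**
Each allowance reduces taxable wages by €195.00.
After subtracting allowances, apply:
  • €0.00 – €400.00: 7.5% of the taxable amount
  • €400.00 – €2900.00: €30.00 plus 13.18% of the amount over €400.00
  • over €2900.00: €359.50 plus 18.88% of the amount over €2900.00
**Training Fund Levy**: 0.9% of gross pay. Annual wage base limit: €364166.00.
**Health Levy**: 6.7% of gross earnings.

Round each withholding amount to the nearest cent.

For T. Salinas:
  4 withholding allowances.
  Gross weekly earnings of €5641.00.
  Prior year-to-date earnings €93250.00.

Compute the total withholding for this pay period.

€1158.46

Wage Tax: taxable = €5641.00 − 4×€195.00 = €4861.00
  €359.50 + 18.88% × (€4861.00 − €2900.00) = €359.50 + 18.88% × €1961.00 = €729.74
Training Fund Levy: 0.9% × €5641.00 = €50.77
Health Levy: 6.7% × €5641.00 = €377.95
Total: €729.74 + €50.77 + €377.95 = €1158.46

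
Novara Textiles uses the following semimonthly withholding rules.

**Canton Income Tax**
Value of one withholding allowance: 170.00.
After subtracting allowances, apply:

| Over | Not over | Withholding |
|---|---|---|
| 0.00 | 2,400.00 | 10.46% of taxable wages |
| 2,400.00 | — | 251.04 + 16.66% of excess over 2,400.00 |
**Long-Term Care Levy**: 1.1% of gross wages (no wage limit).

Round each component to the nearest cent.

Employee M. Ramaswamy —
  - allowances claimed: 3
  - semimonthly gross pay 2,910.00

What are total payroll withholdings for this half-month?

Canton Income Tax: taxable = 2,910.00 − 3×170.00 = 2,400.00
  10.46% × 2,400.00 = 251.04
Long-Term Care Levy: 1.1% × 2,910.00 = 32.01
Total: 251.04 + 32.01 = 283.05

283.05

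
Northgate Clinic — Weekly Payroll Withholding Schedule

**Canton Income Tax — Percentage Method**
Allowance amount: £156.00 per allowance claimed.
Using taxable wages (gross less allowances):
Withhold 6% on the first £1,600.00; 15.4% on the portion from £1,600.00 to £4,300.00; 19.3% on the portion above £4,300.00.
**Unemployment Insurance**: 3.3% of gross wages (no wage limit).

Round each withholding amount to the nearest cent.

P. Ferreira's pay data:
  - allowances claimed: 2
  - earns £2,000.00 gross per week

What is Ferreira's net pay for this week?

Canton Income Tax: taxable = £2,000.00 − 2×£156.00 = £1,688.00
  £96.00 + 15.4% × (£1,688.00 − £1,600.00) = £96.00 + 15.4% × £88.00 = £109.55
Unemployment Insurance: 3.3% × £2,000.00 = £66.00
Total withheld: £109.55 + £66.00 = £175.55
Net pay: £2,000.00 − £175.55 = £1,824.45

£1,824.45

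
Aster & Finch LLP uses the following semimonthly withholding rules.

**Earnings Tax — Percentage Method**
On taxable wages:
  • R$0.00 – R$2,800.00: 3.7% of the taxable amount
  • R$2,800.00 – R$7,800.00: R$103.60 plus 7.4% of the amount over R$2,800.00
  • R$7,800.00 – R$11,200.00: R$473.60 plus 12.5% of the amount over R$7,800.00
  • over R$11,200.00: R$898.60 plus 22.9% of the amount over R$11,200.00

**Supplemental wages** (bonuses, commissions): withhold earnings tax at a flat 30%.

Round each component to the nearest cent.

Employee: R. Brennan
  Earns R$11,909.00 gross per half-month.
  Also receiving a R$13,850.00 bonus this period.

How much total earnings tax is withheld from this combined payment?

R$5,215.96

Earnings Tax: taxable = R$11,909.00
  R$898.60 + 22.9% × (R$11,909.00 − R$11,200.00) = R$898.60 + 22.9% × R$709.00 = R$1,060.96
Supplemental (30% flat on bonus): 30% × R$13,850.00 = R$4,155.00
Total earnings tax: R$1,060.96 + R$4,155.00 = R$5,215.96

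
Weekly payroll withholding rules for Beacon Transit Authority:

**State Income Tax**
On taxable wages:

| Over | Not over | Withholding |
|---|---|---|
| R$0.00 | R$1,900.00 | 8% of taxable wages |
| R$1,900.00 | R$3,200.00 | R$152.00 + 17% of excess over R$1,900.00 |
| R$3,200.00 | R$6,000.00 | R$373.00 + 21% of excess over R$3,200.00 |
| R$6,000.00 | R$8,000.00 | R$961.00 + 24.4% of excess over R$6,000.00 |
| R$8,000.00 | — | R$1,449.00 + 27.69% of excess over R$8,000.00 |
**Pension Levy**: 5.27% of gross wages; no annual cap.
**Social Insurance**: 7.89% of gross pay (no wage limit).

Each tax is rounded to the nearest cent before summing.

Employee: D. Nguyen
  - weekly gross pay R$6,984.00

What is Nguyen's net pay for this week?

State Income Tax: taxable = R$6,984.00
  R$961.00 + 24.4% × (R$6,984.00 − R$6,000.00) = R$961.00 + 24.4% × R$984.00 = R$1,201.10
Pension Levy: 5.27% × R$6,984.00 = R$368.06
Social Insurance: 7.89% × R$6,984.00 = R$551.04
Total withheld: R$1,201.10 + R$368.06 + R$551.04 = R$2,120.20
Net pay: R$6,984.00 − R$2,120.20 = R$4,863.80

R$4,863.80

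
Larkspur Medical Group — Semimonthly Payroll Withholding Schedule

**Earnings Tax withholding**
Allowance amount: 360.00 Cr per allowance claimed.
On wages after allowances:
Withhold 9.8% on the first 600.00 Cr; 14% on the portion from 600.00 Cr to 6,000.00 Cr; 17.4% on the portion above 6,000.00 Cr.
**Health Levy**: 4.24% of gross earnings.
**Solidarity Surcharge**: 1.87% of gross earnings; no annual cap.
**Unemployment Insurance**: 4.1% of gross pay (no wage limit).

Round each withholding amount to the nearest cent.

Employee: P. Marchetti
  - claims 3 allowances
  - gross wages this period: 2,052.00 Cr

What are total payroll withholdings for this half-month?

Earnings Tax: taxable = 2,052.00 Cr − 3×360.00 Cr = 972.00 Cr
  58.80 Cr + 14% × (972.00 Cr − 600.00 Cr) = 58.80 Cr + 14% × 372.00 Cr = 110.88 Cr
Health Levy: 4.24% × 2,052.00 Cr = 87.00 Cr
Solidarity Surcharge: 1.87% × 2,052.00 Cr = 38.37 Cr
Unemployment Insurance: 4.1% × 2,052.00 Cr = 84.13 Cr
Total: 110.88 Cr + 87.00 Cr + 38.37 Cr + 84.13 Cr = 320.38 Cr

320.38 Cr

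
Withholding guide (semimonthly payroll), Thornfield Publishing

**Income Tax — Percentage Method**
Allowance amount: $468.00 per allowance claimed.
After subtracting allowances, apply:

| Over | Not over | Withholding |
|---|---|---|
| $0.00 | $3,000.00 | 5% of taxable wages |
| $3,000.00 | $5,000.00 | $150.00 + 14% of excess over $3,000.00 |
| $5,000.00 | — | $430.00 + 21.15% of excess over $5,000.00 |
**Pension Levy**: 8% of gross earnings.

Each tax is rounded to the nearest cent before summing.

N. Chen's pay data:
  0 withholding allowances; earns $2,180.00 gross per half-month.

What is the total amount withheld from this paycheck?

$283.40

Income Tax: taxable = $2,180.00
  5% × $2,180.00 = $109.00
Pension Levy: 8% × $2,180.00 = $174.40
Total: $109.00 + $174.40 = $283.40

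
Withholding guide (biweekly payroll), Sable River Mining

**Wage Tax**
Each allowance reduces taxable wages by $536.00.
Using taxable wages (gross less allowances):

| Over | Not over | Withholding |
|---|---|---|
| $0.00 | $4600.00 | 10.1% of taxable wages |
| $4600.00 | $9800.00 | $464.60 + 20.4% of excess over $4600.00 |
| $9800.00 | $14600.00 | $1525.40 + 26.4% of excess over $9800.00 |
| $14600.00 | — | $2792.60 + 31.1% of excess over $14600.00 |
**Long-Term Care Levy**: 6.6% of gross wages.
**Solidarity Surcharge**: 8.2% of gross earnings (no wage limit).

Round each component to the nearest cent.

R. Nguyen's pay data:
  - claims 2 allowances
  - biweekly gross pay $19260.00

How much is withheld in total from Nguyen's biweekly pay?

Wage Tax: taxable = $19260.00 − 2×$536.00 = $18188.00
  $2792.60 + 31.1% × ($18188.00 − $14600.00) = $2792.60 + 31.1% × $3588.00 = $3908.47
Long-Term Care Levy: 6.6% × $19260.00 = $1271.16
Solidarity Surcharge: 8.2% × $19260.00 = $1579.32
Total: $3908.47 + $1271.16 + $1579.32 = $6758.95

$6758.95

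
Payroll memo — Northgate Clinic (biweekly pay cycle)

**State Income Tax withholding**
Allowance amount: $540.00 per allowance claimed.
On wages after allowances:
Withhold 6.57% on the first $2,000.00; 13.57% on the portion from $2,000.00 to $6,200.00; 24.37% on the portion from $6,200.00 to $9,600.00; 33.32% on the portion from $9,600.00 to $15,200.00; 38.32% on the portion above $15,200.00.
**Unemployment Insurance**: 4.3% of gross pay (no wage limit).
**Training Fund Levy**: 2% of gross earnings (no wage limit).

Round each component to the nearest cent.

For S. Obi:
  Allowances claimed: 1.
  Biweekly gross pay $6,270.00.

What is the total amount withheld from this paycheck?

$1,032.57

State Income Tax: taxable = $6,270.00 − 1×$540.00 = $5,730.00
  $131.40 + 13.57% × ($5,730.00 − $2,000.00) = $131.40 + 13.57% × $3,730.00 = $637.56
Unemployment Insurance: 4.3% × $6,270.00 = $269.61
Training Fund Levy: 2% × $6,270.00 = $125.40
Total: $637.56 + $269.61 + $125.40 = $1,032.57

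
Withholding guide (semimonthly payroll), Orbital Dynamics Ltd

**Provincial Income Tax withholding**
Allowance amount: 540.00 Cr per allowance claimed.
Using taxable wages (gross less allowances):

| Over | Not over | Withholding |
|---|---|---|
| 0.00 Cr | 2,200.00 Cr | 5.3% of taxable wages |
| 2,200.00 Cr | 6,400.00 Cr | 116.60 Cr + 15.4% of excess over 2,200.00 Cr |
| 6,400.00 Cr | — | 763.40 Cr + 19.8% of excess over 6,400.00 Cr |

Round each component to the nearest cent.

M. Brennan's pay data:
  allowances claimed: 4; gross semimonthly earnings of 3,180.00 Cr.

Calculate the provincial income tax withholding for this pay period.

54.06 Cr

Provincial Income Tax: taxable = 3,180.00 Cr − 4×540.00 Cr = 1,020.00 Cr
  5.3% × 1,020.00 Cr = 54.06 Cr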